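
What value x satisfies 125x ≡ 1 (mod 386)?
105

gcd(125, 386) = 1, so the inverse exists.
Extended Euclidean algorithm on (386, 125):
386 = 3 × 125 + 11  ⟹  11 = (1)·386 + (-3)·125
125 = 11 × 11 + 4  ⟹  4 = (-11)·386 + (34)·125
11 = 2 × 4 + 3  ⟹  3 = (23)·386 + (-71)·125
4 = 1 × 3 + 1  ⟹  1 = (-34)·386 + (105)·125
So (105)·125 ≡ 1 (mod 386), i.e. 125^(-1) ≡ 105 (mod 386).
Check: 125 × 105 = 13125 ≡ 1 (mod 386)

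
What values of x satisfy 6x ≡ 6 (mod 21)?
x ≡ 1 (mod 7)

gcd(6, 21) = 3, which divides 6, so solutions exist.
Divide through by 3: 2x ≡ 2 (mod 7).
Find 2^(-1) mod 7 by the extended Euclidean algorithm:
7 = 3 × 2 + 1  ⟹  1 = (1)·7 + (-3)·2
So (-3)·2 ≡ 1 (mod 7), i.e. 2^(-1) ≡ -3 ≡ 4 (mod 7).
x ≡ 4 × 2 = 8 ≡ 1 (mod 7).
Check: 6 × 1 = 6 ≡ 6 (mod 21).
x ≡ 1 (mod 7), giving 3 solutions mod 21.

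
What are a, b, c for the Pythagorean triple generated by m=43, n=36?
(553, 3096, 3145)

Euclid's formula: a = m² - n², b = 2mn, c = m² + n²
m = 43, n = 36
a = 43² - 36² = 1849 - 1296 = 553
b = 2 × 43 × 36 = 3096
c = 43² + 36² = 1849 + 1296 = 3145
Verification: 553² + 3096² = 305809 + 9585216 = 9891025 = 3145² ✓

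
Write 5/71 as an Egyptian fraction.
1/15 + 1/267 + 1/94785

Greedy algorithm:
5/71: ceiling(71/5) = 15, use 1/15
4/1065: ceiling(1065/4) = 267, use 1/267
1/94785: ceiling(94785/1) = 94785, use 1/94785
Result: 5/71 = 1/15 + 1/267 + 1/94785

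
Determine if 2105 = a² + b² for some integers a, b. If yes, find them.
13² + 44² (a=13, b=44)

Factorization: 2105 = 5 × 421
By Fermat: n is sum of two squares iff every prime p ≡ 3 (mod 4) appears to even power.
All primes ≡ 3 (mod 4) appear to even power.
Search a = 0, 1, 2, … for 2105 - a² a perfect square: first hit at a = 13: 2105 - 169 = 1936 = 44².
2105 = 13² + 44² = 169 + 1936 ✓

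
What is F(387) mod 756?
506

Matrix identity: Q^n = [[F_(n+1), F_n], [F_n, F_(n-1)]] with Q = [[1,1],[1,0]].
n = 387 = 110000011₂. Square-and-multiply, entries mod 756:
Q^1 = [[1,1],[1,0]]
Q^3 = (Q^1)²·Q = [[3,2],[2,1]]
Q^6 = (Q^3)² = [[13,8],[8,5]]
Q^12 = (Q^6)² = [[233,144],[144,89]]
Q^24 = (Q^12)² = [[181,252],[252,685]]
Q^48 = (Q^24)² = [[253,504],[504,505]]
Q^96 = (Q^48)² = [[505,252],[252,253]]
Q^193 = (Q^96)²·Q = [[1,253],[253,504]]
Q^387 = (Q^193)²·Q = [[507,506],[506,1]]
F_387 mod 756 = Q^387[0][1] = 506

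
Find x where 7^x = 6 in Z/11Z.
7

Baby-step giant-step with step n = ⌈√11⌉ = 4.
Baby steps 7^j mod 11 (j:value) for j=0..3: 0:1, 1:7, 2:5, 3:2.
Giant-step multiplier: 7^(-4) ≡ 7^(10-4) = 7^6 ≡ 4 (mod 11).
Giant steps γ_i = 6·4^i mod 11: γ_0=6, γ_1=2 (in table at j=3).
x = i·n + j = 1·4 + 3 = 7.
Check: 7^7 ≡ 6 (mod 11).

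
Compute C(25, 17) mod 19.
0

Using Lucas' theorem:
Write n=25 and k=17 in base 19:
n in base 19: [1, 6]
k in base 19: [0, 17]
C(25,17) mod 19 = ∏ C(n_i, k_i) mod 19
Digit binomials (mod 19): C(1,0) = 1; C(6,17) = 0 (k_i > n_i)
Product: 1 × 0 = 0 ≡ 0 (mod 19)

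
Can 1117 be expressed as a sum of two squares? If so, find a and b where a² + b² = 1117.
21² + 26² (a=21, b=26)

Factorization: 1117 = 1117
By Fermat: n is sum of two squares iff every prime p ≡ 3 (mod 4) appears to even power.
All primes ≡ 3 (mod 4) appear to even power.
Search a = 0, 1, 2, … for 1117 - a² a perfect square: first hit at a = 21: 1117 - 441 = 676 = 26².
1117 = 21² + 26² = 441 + 676 ✓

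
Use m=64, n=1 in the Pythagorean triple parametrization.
(4095, 128, 4097)

Euclid's formula: a = m² - n², b = 2mn, c = m² + n²
m = 64, n = 1
a = 64² - 1² = 4096 - 1 = 4095
b = 2 × 64 × 1 = 128
c = 64² + 1² = 4096 + 1 = 4097
Verification: 4095² + 128² = 16769025 + 16384 = 16785409 = 4097² ✓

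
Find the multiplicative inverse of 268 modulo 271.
90

gcd(268, 271) = 1, so the inverse exists.
Extended Euclidean algorithm on (271, 268):
271 = 1 × 268 + 3  ⟹  3 = (1)·271 + (-1)·268
268 = 89 × 3 + 1  ⟹  1 = (-89)·271 + (90)·268
So (90)·268 ≡ 1 (mod 271), i.e. 268^(-1) ≡ 90 (mod 271).
Check: 268 × 90 = 24120 ≡ 1 (mod 271)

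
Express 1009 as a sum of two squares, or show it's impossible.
15² + 28² (a=15, b=28)

Factorization: 1009 = 1009
By Fermat: n is sum of two squares iff every prime p ≡ 3 (mod 4) appears to even power.
All primes ≡ 3 (mod 4) appear to even power.
Search a = 0, 1, 2, … for 1009 - a² a perfect square: first hit at a = 15: 1009 - 225 = 784 = 28².
1009 = 15² + 28² = 225 + 784 ✓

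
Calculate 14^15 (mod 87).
44

Repeated squaring. Binary of 15 = 1111.
14^1 ≡ 14 (mod 87); 14^2 ≡ 22 (mod 87); 14^4 ≡ 49 (mod 87); 14^8 ≡ 52 (mod 87)
14^15 = 14^1 × 14^2 × 14^4 × 14^8 ≡ 44 (mod 87)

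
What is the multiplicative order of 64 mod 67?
11

67 is prime, so ord(64) divides φ(67) = 66.
Divisors of 66: 1, 2, 3, 6, 11, 22, 33, 66.
Repeated squaring: 64^1 ≡ 64, 64^2 ≡ 9, 64^4 ≡ 14, 64^8 ≡ 62, 64^16 ≡ 25, 64^32 ≡ 22, 64^64 ≡ 15 (mod 67).
Test 64^d mod 67 for each divisor d in increasing order:
64^1 ≡ 64
64^2 ≡ 9
64^3 = 64^2·64^1 ≡ 40
64^6 = 64^4·64^2 ≡ 59
64^11 = 64^8·64^2·64^1 ≡ 1  ← first divisor giving 1
The order is 11.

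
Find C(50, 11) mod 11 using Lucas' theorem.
4

Using Lucas' theorem:
Write n=50 and k=11 in base 11:
n in base 11: [4, 6]
k in base 11: [1, 0]
C(50,11) mod 11 = ∏ C(n_i, k_i) mod 11
Digit binomials (mod 11): C(4,1) = 4; C(6,0) = 1
Product: 4 × 1 = 4 ≡ 4 (mod 11)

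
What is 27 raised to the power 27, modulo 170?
3

Repeated squaring. Binary of 27 = 11011.
27^1 ≡ 27 (mod 170); 27^2 ≡ 49 (mod 170); 27^4 ≡ 21 (mod 170); 27^8 ≡ 101 (mod 170); 27^16 ≡ 1 (mod 170)
27^27 = 27^1 × 27^2 × 27^8 × 27^16 ≡ 3 (mod 170)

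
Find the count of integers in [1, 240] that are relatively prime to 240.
64

240 = 2^4 × 3 × 5
φ(n) = n × ∏(1 - 1/p) for each prime p dividing n
φ(240) = 240 × (1 - 1/2) × (1 - 1/3) × (1 - 1/5) = 64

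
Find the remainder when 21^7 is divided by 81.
0

Repeated squaring. Binary of 7 = 111.
21^1 ≡ 21 (mod 81); 21^2 ≡ 36 (mod 81); 21^4 ≡ 0 (mod 81)
21^7 = 21^1 × 21^2 × 21^4 ≡ 0 (mod 81)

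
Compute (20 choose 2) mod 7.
1

Using Lucas' theorem:
Write n=20 and k=2 in base 7:
n in base 7: [2, 6]
k in base 7: [0, 2]
C(20,2) mod 7 = ∏ C(n_i, k_i) mod 7
Digit binomials (mod 7): C(2,0) = 1; C(6,2) = 15 ≡ 1
Product: 1 × 1 = 1 ≡ 1 (mod 7)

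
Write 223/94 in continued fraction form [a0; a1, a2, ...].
[2; 2, 1, 2, 5, 2]

Euclidean algorithm steps:
223 = 2 × 94 + 35
94 = 2 × 35 + 24
35 = 1 × 24 + 11
24 = 2 × 11 + 2
11 = 5 × 2 + 1
2 = 2 × 1 + 0
Continued fraction: [2; 2, 1, 2, 5, 2]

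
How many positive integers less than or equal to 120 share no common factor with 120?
32

120 = 2^3 × 3 × 5
φ(n) = n × ∏(1 - 1/p) for each prime p dividing n
φ(120) = 120 × (1 - 1/2) × (1 - 1/3) × (1 - 1/5) = 32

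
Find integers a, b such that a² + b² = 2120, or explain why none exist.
2² + 46² (a=2, b=46)

Factorization: 2120 = 2^3 × 5 × 53
By Fermat: n is sum of two squares iff every prime p ≡ 3 (mod 4) appears to even power.
All primes ≡ 3 (mod 4) appear to even power.
Search a = 0, 1, 2, … for 2120 - a² a perfect square: first hit at a = 2: 2120 - 4 = 2116 = 46².
2120 = 2² + 46² = 4 + 2116 ✓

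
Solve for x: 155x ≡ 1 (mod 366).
281

gcd(155, 366) = 1, so the inverse exists.
Extended Euclidean algorithm on (366, 155):
366 = 2 × 155 + 56  ⟹  56 = (1)·366 + (-2)·155
155 = 2 × 56 + 43  ⟹  43 = (-2)·366 + (5)·155
56 = 1 × 43 + 13  ⟹  13 = (3)·366 + (-7)·155
43 = 3 × 13 + 4  ⟹  4 = (-11)·366 + (26)·155
13 = 3 × 4 + 1  ⟹  1 = (36)·366 + (-85)·155
So (-85)·155 ≡ 1 (mod 366), i.e. 155^(-1) ≡ -85 ≡ 281 (mod 366).
Check: 155 × 281 = 43555 ≡ 1 (mod 366)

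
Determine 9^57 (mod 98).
15

Repeated squaring. Binary of 57 = 111001.
9^1 ≡ 9 (mod 98); 9^2 ≡ 81 (mod 98); 9^4 ≡ 93 (mod 98); 9^8 ≡ 25 (mod 98); 9^16 ≡ 37 (mod 98); 9^32 ≡ 95 (mod 98)
9^57 = 9^1 × 9^8 × 9^16 × 9^32 ≡ 15 (mod 98)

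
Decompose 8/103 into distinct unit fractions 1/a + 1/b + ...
1/13 + 1/1339

Greedy algorithm:
8/103: ceiling(103/8) = 13, use 1/13
1/1339: ceiling(1339/1) = 1339, use 1/1339
Result: 8/103 = 1/13 + 1/1339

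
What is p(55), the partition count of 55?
451276

p(n) counts ways to write n as a sum of positive integers (order ignored).
Euler's pentagonal recurrence: p(k) = p(k-1) + p(k-2) - p(k-5) - p(k-7) + p(k-12) + p(k-15) - ... (offsets j(3j∓1)/2, signs ++--, p(0)=1, p(<0)=0).
DP table for k = 0..54: p(0)=1, p(1)=1, p(2)=2, p(3)=3, p(4)=5, p(5)=7, p(6)=11, p(7)=15, p(8)=22, p(9)=30, p(10)=42, p(11)=56, p(12)=77, p(13)=101, p(14)=135, p(15)=176, p(16)=231, p(17)=297, p(18)=385, p(19)=490, p(20)=627, p(21)=792, p(22)=1002, p(23)=1255, p(24)=1575, p(25)=1958, p(26)=2436, p(27)=3010, p(28)=3718, p(29)=4565, p(30)=5604, p(31)=6842, p(32)=8349, p(33)=10143, p(34)=12310, p(35)=14883, p(36)=17977, p(37)=21637, p(38)=26015, p(39)=31185, p(40)=37338, p(41)=44583, p(42)=53174, p(43)=63261, p(44)=75175, p(45)=89134, p(46)=105558, p(47)=124754, p(48)=147273, p(49)=173525, p(50)=204226, p(51)=239943, p(52)=281589, p(53)=329931, p(54)=386155.
Final step: p(55) = p(54) + p(53) - p(50) - p(48) + p(43) + p(40) - p(33) - p(29) + p(20) + p(15) - p(4)
= 386155 + 329931 - 204226 - 147273 + 63261 + 37338 - 10143 - 4565 + 627 + 176 - 5
= 451276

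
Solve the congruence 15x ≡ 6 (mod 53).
x ≡ 11 (mod 53)

gcd(15, 53) = 1, which divides 6, so solutions exist.
Find 15^(-1) mod 53 by the extended Euclidean algorithm:
53 = 3 × 15 + 8  ⟹  8 = (1)·53 + (-3)·15
15 = 1 × 8 + 7  ⟹  7 = (-1)·53 + (4)·15
8 = 1 × 7 + 1  ⟹  1 = (2)·53 + (-7)·15
So (-7)·15 ≡ 1 (mod 53), i.e. 15^(-1) ≡ -7 ≡ 46 (mod 53).
x ≡ 46 × 6 = 276 ≡ 11 (mod 53).
Check: 15 × 11 = 165 ≡ 6 (mod 53).
Unique solution: x ≡ 11 (mod 53)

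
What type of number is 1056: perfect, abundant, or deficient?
abundant

Proper divisors of 1056: sum = 1 + 2 + 3 + 4 + 6 + 8 + 11 + 12 + ... + 176 + 264 + 352 + 528 (23 divisors) = 1968
Since 1968 > 1056, 1056 is abundant.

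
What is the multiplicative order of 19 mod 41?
40

41 is prime, so ord(19) divides φ(41) = 40.
Divisors of 40: 1, 2, 4, 5, 8, 10, 20, 40.
Repeated squaring: 19^1 ≡ 19, 19^2 ≡ 33, 19^4 ≡ 23, 19^8 ≡ 37, 19^16 ≡ 16, 19^32 ≡ 10 (mod 41).
Test 19^d mod 41 for each divisor d in increasing order:
19^1 ≡ 19
19^2 ≡ 33
19^4 ≡ 23
19^5 = 19^4·19^1 ≡ 27
19^8 ≡ 37
19^10 = 19^8·19^2 ≡ 32
19^20 = 19^16·19^4 ≡ 40
19^40 = 19^32·19^8 ≡ 1  ← first divisor giving 1
The order is 40.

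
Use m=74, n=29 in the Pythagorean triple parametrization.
(4635, 4292, 6317)

Euclid's formula: a = m² - n², b = 2mn, c = m² + n²
m = 74, n = 29
a = 74² - 29² = 5476 - 841 = 4635
b = 2 × 74 × 29 = 4292
c = 74² + 29² = 5476 + 841 = 6317
Verification: 4635² + 4292² = 21483225 + 18421264 = 39904489 = 6317² ✓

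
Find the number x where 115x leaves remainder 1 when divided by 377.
318

gcd(115, 377) = 1, so the inverse exists.
Extended Euclidean algorithm on (377, 115):
377 = 3 × 115 + 32  ⟹  32 = (1)·377 + (-3)·115
115 = 3 × 32 + 19  ⟹  19 = (-3)·377 + (10)·115
32 = 1 × 19 + 13  ⟹  13 = (4)·377 + (-13)·115
19 = 1 × 13 + 6  ⟹  6 = (-7)·377 + (23)·115
13 = 2 × 6 + 1  ⟹  1 = (18)·377 + (-59)·115
So (-59)·115 ≡ 1 (mod 377), i.e. 115^(-1) ≡ -59 ≡ 318 (mod 377).
Check: 115 × 318 = 36570 ≡ 1 (mod 377)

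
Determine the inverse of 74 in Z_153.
122

gcd(74, 153) = 1, so the inverse exists.
Extended Euclidean algorithm on (153, 74):
153 = 2 × 74 + 5  ⟹  5 = (1)·153 + (-2)·74
74 = 14 × 5 + 4  ⟹  4 = (-14)·153 + (29)·74
5 = 1 × 4 + 1  ⟹  1 = (15)·153 + (-31)·74
So (-31)·74 ≡ 1 (mod 153), i.e. 74^(-1) ≡ -31 ≡ 122 (mod 153).
Check: 74 × 122 = 9028 ≡ 1 (mod 153)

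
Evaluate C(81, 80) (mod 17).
13

Using Lucas' theorem:
Write n=81 and k=80 in base 17:
n in base 17: [4, 13]
k in base 17: [4, 12]
C(81,80) mod 17 = ∏ C(n_i, k_i) mod 17
Digit binomials (mod 17): C(4,4) = 1; C(13,12) = 13
Product: 1 × 13 = 13 ≡ 13 (mod 17)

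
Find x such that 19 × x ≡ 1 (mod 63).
10

gcd(19, 63) = 1, so the inverse exists.
Extended Euclidean algorithm on (63, 19):
63 = 3 × 19 + 6  ⟹  6 = (1)·63 + (-3)·19
19 = 3 × 6 + 1  ⟹  1 = (-3)·63 + (10)·19
So (10)·19 ≡ 1 (mod 63), i.e. 19^(-1) ≡ 10 (mod 63).
Check: 19 × 10 = 190 ≡ 1 (mod 63)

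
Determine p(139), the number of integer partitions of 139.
13610949895

p(n) counts ways to write n as a sum of positive integers (order ignored).
Euler's pentagonal recurrence: p(k) = p(k-1) + p(k-2) - p(k-5) - p(k-7) + p(k-12) + p(k-15) - ... (offsets j(3j∓1)/2, signs ++--, p(0)=1, p(<0)=0).
DP table for k = 0..138: p(0)=1, p(1)=1, p(2)=2, p(3)=3, p(4)=5, p(5)=7, p(6)=11, p(7)=15, p(8)=22, p(9)=30, p(10)=42, p(11)=56, p(12)=77, p(13)=101, p(14)=135, p(15)=176, p(16)=231, p(17)=297, p(18)=385, p(19)=490, p(20)=627, p(21)=792, p(22)=1002, p(23)=1255, p(24)=1575, p(25)=1958, p(26)=2436, p(27)=3010, p(28)=3718, p(29)=4565, p(30)=5604, p(31)=6842, p(32)=8349, p(33)=10143, p(34)=12310, p(35)=14883, p(36)=17977, p(37)=21637, p(38)=26015, p(39)=31185, p(40)=37338, p(41)=44583, p(42)=53174, p(43)=63261, p(44)=75175, p(45)=89134, p(46)=105558, p(47)=124754, p(48)=147273, p(49)=173525, p(50)=204226, p(51)=239943, p(52)=281589, p(53)=329931, p(54)=386155, p(55)=451276, p(56)=526823, p(57)=614154, p(58)=715220, p(59)=831820, p(60)=966467, p(61)=1121505, p(62)=1300156, p(63)=1505499, p(64)=1741630, p(65)=2012558, p(66)=2323520, p(67)=2679689, p(68)=3087735, p(69)=3554345, p(70)=4087968, p(71)=4697205, p(72)=5392783, p(73)=6185689, p(74)=7089500, p(75)=8118264, p(76)=9289091, p(77)=10619863, p(78)=12132164, p(79)=13848650, p(80)=15796476, p(81)=18004327, p(82)=20506255, p(83)=23338469, p(84)=26543660, p(85)=30167357, p(86)=34262962, p(87)=38887673, p(88)=44108109, p(89)=49995925, p(90)=56634173, p(91)=64112359, p(92)=72533807, p(93)=82010177, p(94)=92669720, p(95)=104651419, p(96)=118114304, p(97)=133230930, p(98)=150198136, p(99)=169229875, p(100)=190569292, p(101)=214481126, p(102)=241265379, p(103)=271248950, p(104)=304801365, p(105)=342325709, p(106)=384276336, p(107)=431149389, p(108)=483502844, p(109)=541946240, p(110)=607163746, p(111)=679903203, p(112)=761002156, p(113)=851376628, p(114)=952050665, p(115)=1064144451, p(116)=1188908248, p(117)=1327710076, p(118)=1482074143, p(119)=1653668665, p(120)=1844349560, p(121)=2056148051, p(122)=2291320912, p(123)=2552338241, p(124)=2841940500, p(125)=3163127352, p(126)=3519222692, p(127)=3913864295, p(128)=4351078600, p(129)=4835271870, p(130)=5371315400, p(131)=5964539504, p(132)=6620830889, p(133)=7346629512, p(134)=8149040695, p(135)=9035836076, p(136)=10015581680, p(137)=11097645016, p(138)=12292341831.
Final step: p(139) = p(138) + p(137) - p(134) - p(132) + p(127) + p(124) - p(117) - p(113) + p(104) + p(99) - p(88) - p(82) + p(69) + p(62) - p(47) - p(39) + p(22) + p(13)
= 12292341831 + 11097645016 - 8149040695 - 6620830889 + 3913864295 + 2841940500 - 1327710076 - 851376628 + 304801365 + 169229875 - 44108109 - 20506255 + 3554345 + 1300156 - 124754 - 31185 + 1002 + 101
= 13610949895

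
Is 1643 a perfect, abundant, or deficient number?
deficient

Proper divisors of 1643: sum = 1 + 31 + 53 = 85
Since 85 < 1643, 1643 is deficient.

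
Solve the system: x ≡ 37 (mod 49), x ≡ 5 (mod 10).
135

Using Chinese Remainder Theorem:
M = 49 × 10 = 490
M1 = 10, M2 = 49
y1 = 10^(-1) mod 49 = 5
y2 = 49^(-1) mod 10 = 9
x = (37×10×5 + 5×49×9) mod 490 = 135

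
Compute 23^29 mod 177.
176

Repeated squaring. Binary of 29 = 11101.
23^1 ≡ 23 (mod 177); 23^2 ≡ 175 (mod 177); 23^4 ≡ 4 (mod 177); 23^8 ≡ 16 (mod 177); 23^16 ≡ 79 (mod 177)
23^29 = 23^1 × 23^4 × 23^8 × 23^16 ≡ 176 (mod 177)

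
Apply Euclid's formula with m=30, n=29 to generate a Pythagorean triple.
(59, 1740, 1741)

Euclid's formula: a = m² - n², b = 2mn, c = m² + n²
m = 30, n = 29
a = 30² - 29² = 900 - 841 = 59
b = 2 × 30 × 29 = 1740
c = 30² + 29² = 900 + 841 = 1741
Verification: 59² + 1740² = 3481 + 3027600 = 3031081 = 1741² ✓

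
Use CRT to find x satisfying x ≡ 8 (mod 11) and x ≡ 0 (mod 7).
63

Using Chinese Remainder Theorem:
M = 11 × 7 = 77
M1 = 7, M2 = 11
y1 = 7^(-1) mod 11 = 8
y2 = 11^(-1) mod 7 = 2
x = (8×7×8 + 0×11×2) mod 77 = 63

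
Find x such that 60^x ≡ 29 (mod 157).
129

Baby-step giant-step with step n = ⌈√157⌉ = 13.
Baby steps 60^j mod 157 (j:value) for j=0..12: 0:1, 1:60, 2:146, 3:125, 4:121, 5:38, 6:82, 7:53, 8:40, 9:45, 10:31, 11:133, 12:130.
Giant-step multiplier: 60^(-13) ≡ 60^(156-13) = 60^143 ≡ 135 (mod 157).
Giant steps γ_i = 29·135^i mod 157: γ_0=29, γ_1=147, γ_2=63, γ_3=27, γ_4=34, γ_5=37, γ_6=128, γ_7=10, γ_8=94, γ_9=130 (in table at j=12).
x = i·n + j = 9·13 + 12 = 129.
Check: 60^129 ≡ 29 (mod 157).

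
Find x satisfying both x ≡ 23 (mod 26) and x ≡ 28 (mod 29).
231

Using Chinese Remainder Theorem:
M = 26 × 29 = 754
M1 = 29, M2 = 26
y1 = 29^(-1) mod 26 = 9
y2 = 26^(-1) mod 29 = 19
x = (23×29×9 + 28×26×19) mod 754 = 231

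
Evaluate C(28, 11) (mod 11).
2

Using Lucas' theorem:
Write n=28 and k=11 in base 11:
n in base 11: [2, 6]
k in base 11: [1, 0]
C(28,11) mod 11 = ∏ C(n_i, k_i) mod 11
Digit binomials (mod 11): C(2,1) = 2; C(6,0) = 1
Product: 2 × 1 = 2 ≡ 2 (mod 11)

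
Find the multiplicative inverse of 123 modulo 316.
167

gcd(123, 316) = 1, so the inverse exists.
Extended Euclidean algorithm on (316, 123):
316 = 2 × 123 + 70  ⟹  70 = (1)·316 + (-2)·123
123 = 1 × 70 + 53  ⟹  53 = (-1)·316 + (3)·123
70 = 1 × 53 + 17  ⟹  17 = (2)·316 + (-5)·123
53 = 3 × 17 + 2  ⟹  2 = (-7)·316 + (18)·123
17 = 8 × 2 + 1  ⟹  1 = (58)·316 + (-149)·123
So (-149)·123 ≡ 1 (mod 316), i.e. 123^(-1) ≡ -149 ≡ 167 (mod 316).
Check: 123 × 167 = 20541 ≡ 1 (mod 316)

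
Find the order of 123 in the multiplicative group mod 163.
18

163 is prime, so ord(123) divides φ(163) = 162.
Divisors of 162: 1, 2, 3, 6, 9, 18, 27, 54, 81, 162.
Repeated squaring: 123^1 ≡ 123, 123^2 ≡ 133, 123^4 ≡ 85, 123^8 ≡ 53, 123^16 ≡ 38, 123^32 ≡ 140, 123^64 ≡ 40, 123^128 ≡ 133 (mod 163).
Test 123^d mod 163 for each divisor d in increasing order:
123^1 ≡ 123
123^2 ≡ 133
123^3 = 123^2·123^1 ≡ 59
123^6 = 123^4·123^2 ≡ 58
123^9 = 123^8·123^1 ≡ 162
123^18 = 123^16·123^2 ≡ 1  ← first divisor giving 1
The order is 18.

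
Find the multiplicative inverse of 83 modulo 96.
59

gcd(83, 96) = 1, so the inverse exists.
Extended Euclidean algorithm on (96, 83):
96 = 1 × 83 + 13  ⟹  13 = (1)·96 + (-1)·83
83 = 6 × 13 + 5  ⟹  5 = (-6)·96 + (7)·83
13 = 2 × 5 + 3  ⟹  3 = (13)·96 + (-15)·83
5 = 1 × 3 + 2  ⟹  2 = (-19)·96 + (22)·83
3 = 1 × 2 + 1  ⟹  1 = (32)·96 + (-37)·83
So (-37)·83 ≡ 1 (mod 96), i.e. 83^(-1) ≡ -37 ≡ 59 (mod 96).
Check: 83 × 59 = 4897 ≡ 1 (mod 96)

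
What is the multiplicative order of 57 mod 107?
53

107 is prime, so ord(57) divides φ(107) = 106.
Divisors of 106: 1, 2, 53, 106.
Repeated squaring: 57^1 ≡ 57, 57^2 ≡ 39, 57^4 ≡ 23, 57^8 ≡ 101, 57^16 ≡ 36, 57^32 ≡ 12, 57^64 ≡ 37 (mod 107).
Test 57^d mod 107 for each divisor d in increasing order:
57^1 ≡ 57
57^2 ≡ 39
57^53 = 57^32·57^16·57^4·57^1 ≡ 1  ← first divisor giving 1
The order is 53.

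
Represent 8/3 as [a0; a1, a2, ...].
[2; 1, 2]

Euclidean algorithm steps:
8 = 2 × 3 + 2
3 = 1 × 2 + 1
2 = 2 × 1 + 0
Continued fraction: [2; 1, 2]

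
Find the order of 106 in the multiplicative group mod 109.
54

109 is prime, so ord(106) divides φ(109) = 108.
Divisors of 108: 1, 2, 3, 4, 6, 9, 12, 18, 27, 36, 54, 108.
Repeated squaring: 106^1 ≡ 106, 106^2 ≡ 9, 106^4 ≡ 81, 106^8 ≡ 21, 106^16 ≡ 5, 106^32 ≡ 25, 106^64 ≡ 80 (mod 109).
Test 106^d mod 109 for each divisor d in increasing order:
106^1 ≡ 106
106^2 ≡ 9
106^3 = 106^2·106^1 ≡ 82
106^4 ≡ 81
106^6 = 106^4·106^2 ≡ 75
106^9 = 106^8·106^1 ≡ 46
106^12 = 106^8·106^4 ≡ 66
106^18 = 106^16·106^2 ≡ 45
106^27 = 106^16·106^8·106^2·106^1 ≡ 108
106^36 = 106^32·106^4 ≡ 63
106^54 = 106^32·106^16·106^4·106^2 ≡ 1  ← first divisor giving 1
The order is 54.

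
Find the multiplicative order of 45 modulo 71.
7

71 is prime, so ord(45) divides φ(71) = 70.
Divisors of 70: 1, 2, 5, 7, 10, 14, 35, 70.
Repeated squaring: 45^1 ≡ 45, 45^2 ≡ 37, 45^4 ≡ 20, 45^8 ≡ 45, 45^16 ≡ 37, 45^32 ≡ 20, 45^64 ≡ 45 (mod 71).
Test 45^d mod 71 for each divisor d in increasing order:
45^1 ≡ 45
45^2 ≡ 37
45^5 = 45^4·45^1 ≡ 48
45^7 = 45^4·45^2·45^1 ≡ 1  ← first divisor giving 1
The order is 7.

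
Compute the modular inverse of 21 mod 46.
11

gcd(21, 46) = 1, so the inverse exists.
Extended Euclidean algorithm on (46, 21):
46 = 2 × 21 + 4  ⟹  4 = (1)·46 + (-2)·21
21 = 5 × 4 + 1  ⟹  1 = (-5)·46 + (11)·21
So (11)·21 ≡ 1 (mod 46), i.e. 21^(-1) ≡ 11 (mod 46).
Check: 21 × 11 = 231 ≡ 1 (mod 46)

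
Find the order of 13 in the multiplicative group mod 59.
58

59 is prime, so ord(13) divides φ(59) = 58.
Divisors of 58: 1, 2, 29, 58.
Repeated squaring: 13^1 ≡ 13, 13^2 ≡ 51, 13^4 ≡ 5, 13^8 ≡ 25, 13^16 ≡ 35, 13^32 ≡ 45 (mod 59).
Test 13^d mod 59 for each divisor d in increasing order:
13^1 ≡ 13
13^2 ≡ 51
13^29 = 13^16·13^8·13^4·13^1 ≡ 58
13^58 = 13^32·13^16·13^8·13^2 ≡ 1  ← first divisor giving 1
The order is 58.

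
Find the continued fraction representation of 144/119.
[1; 4, 1, 3, 6]

Euclidean algorithm steps:
144 = 1 × 119 + 25
119 = 4 × 25 + 19
25 = 1 × 19 + 6
19 = 3 × 6 + 1
6 = 6 × 1 + 0
Continued fraction: [1; 4, 1, 3, 6]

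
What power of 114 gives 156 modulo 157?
78

Baby-step giant-step with step n = ⌈√157⌉ = 13.
Baby steps 114^j mod 157 (j:value) for j=0..12: 0:1, 1:114, 2:122, 3:92, 4:126, 5:77, 6:143, 7:131, 8:19, 9:125, 10:120, 11:21, 12:39.
Giant-step multiplier: 114^(-13) ≡ 114^(156-13) = 114^143 ≡ 22 (mod 157).
Giant steps γ_i = 156·22^i mod 157: γ_0=156, γ_1=135, γ_2=144, γ_3=28, γ_4=145, γ_5=50, γ_6=1 (in table at j=0).
x = i·n + j = 6·13 + 0 = 78.
Check: 114^78 ≡ 156 (mod 157).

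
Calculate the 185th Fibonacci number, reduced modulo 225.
85

Matrix identity: Q^n = [[F_(n+1), F_n], [F_n, F_(n-1)]] with Q = [[1,1],[1,0]].
n = 185 = 10111001₂. Square-and-multiply, entries mod 225:
Q^1 = [[1,1],[1,0]]
Q^2 = (Q^1)² = [[2,1],[1,1]]
Q^5 = (Q^2)²·Q = [[8,5],[5,3]]
Q^11 = (Q^5)²·Q = [[144,89],[89,55]]
Q^23 = (Q^11)²·Q = [[18,82],[82,161]]
Q^46 = (Q^23)² = [[73,53],[53,20]]
Q^92 = (Q^46)² = [[38,204],[204,59]]
Q^185 = (Q^92)²·Q = [[73,85],[85,213]]
F_185 mod 225 = Q^185[0][1] = 85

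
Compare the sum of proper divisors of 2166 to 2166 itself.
abundant

Proper divisors of 2166: sum = 1 + 2 + 3 + 6 + 19 + 38 + 57 + 114 + 361 + 722 + 1083 = 2406
Since 2406 > 2166, 2166 is abundant.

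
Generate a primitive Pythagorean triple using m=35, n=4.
(1209, 280, 1241)

Euclid's formula: a = m² - n², b = 2mn, c = m² + n²
m = 35, n = 4
a = 35² - 4² = 1225 - 16 = 1209
b = 2 × 35 × 4 = 280
c = 35² + 4² = 1225 + 16 = 1241
Verification: 1209² + 280² = 1461681 + 78400 = 1540081 = 1241² ✓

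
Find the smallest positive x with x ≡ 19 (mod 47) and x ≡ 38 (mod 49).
724

Using Chinese Remainder Theorem:
M = 47 × 49 = 2303
M1 = 49, M2 = 47
y1 = 49^(-1) mod 47 = 24
y2 = 47^(-1) mod 49 = 24
x = (19×49×24 + 38×47×24) mod 2303 = 724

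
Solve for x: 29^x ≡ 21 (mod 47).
12

Baby-step giant-step with step n = ⌈√47⌉ = 7.
Baby steps 29^j mod 47 (j:value) for j=0..6: 0:1, 1:29, 2:42, 3:43, 4:25, 5:20, 6:16.
Giant-step multiplier: 29^(-7) ≡ 29^(46-7) = 29^39 ≡ 39 (mod 47).
Giant steps γ_i = 21·39^i mod 47: γ_0=21, γ_1=20 (in table at j=5).
x = i·n + j = 1·7 + 5 = 12.
Check: 29^12 ≡ 21 (mod 47).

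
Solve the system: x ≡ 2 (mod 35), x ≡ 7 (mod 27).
142

Using Chinese Remainder Theorem:
M = 35 × 27 = 945
M1 = 27, M2 = 35
y1 = 27^(-1) mod 35 = 13
y2 = 35^(-1) mod 27 = 17
x = (2×27×13 + 7×35×17) mod 945 = 142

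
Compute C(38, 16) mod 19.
0

Using Lucas' theorem:
Write n=38 and k=16 in base 19:
n in base 19: [2, 0]
k in base 19: [0, 16]
C(38,16) mod 19 = ∏ C(n_i, k_i) mod 19
Digit binomials (mod 19): C(2,0) = 1; C(0,16) = 0 (k_i > n_i)
Product: 1 × 0 = 0 ≡ 0 (mod 19)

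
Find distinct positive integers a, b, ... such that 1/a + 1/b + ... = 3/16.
1/6 + 1/48

Greedy algorithm:
3/16: ceiling(16/3) = 6, use 1/6
1/48: ceiling(48/1) = 48, use 1/48
Result: 3/16 = 1/6 + 1/48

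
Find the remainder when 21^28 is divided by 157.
81

Repeated squaring. Binary of 28 = 11100.
21^1 ≡ 21 (mod 157); 21^2 ≡ 127 (mod 157); 21^4 ≡ 115 (mod 157); 21^8 ≡ 37 (mod 157); 21^16 ≡ 113 (mod 157)
21^28 = 21^4 × 21^8 × 21^16 ≡ 81 (mod 157)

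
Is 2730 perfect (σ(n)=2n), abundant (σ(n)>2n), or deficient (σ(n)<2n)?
abundant

Proper divisors of 2730: sum = 1 + 2 + 3 + 5 + 6 + 7 + 10 + 13 + ... + 455 + 546 + 910 + 1365 (31 divisors) = 5334
Since 5334 > 2730, 2730 is abundant.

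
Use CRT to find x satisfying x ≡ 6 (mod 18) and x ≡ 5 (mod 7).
96

Using Chinese Remainder Theorem:
M = 18 × 7 = 126
M1 = 7, M2 = 18
y1 = 7^(-1) mod 18 = 13
y2 = 18^(-1) mod 7 = 2
x = (6×7×13 + 5×18×2) mod 126 = 96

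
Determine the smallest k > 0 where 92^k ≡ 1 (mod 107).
53

107 is prime, so ord(92) divides φ(107) = 106.
Divisors of 106: 1, 2, 53, 106.
Repeated squaring: 92^1 ≡ 92, 92^2 ≡ 11, 92^4 ≡ 14, 92^8 ≡ 89, 92^16 ≡ 3, 92^32 ≡ 9, 92^64 ≡ 81 (mod 107).
Test 92^d mod 107 for each divisor d in increasing order:
92^1 ≡ 92
92^2 ≡ 11
92^53 = 92^32·92^16·92^4·92^1 ≡ 1  ← first divisor giving 1
The order is 53.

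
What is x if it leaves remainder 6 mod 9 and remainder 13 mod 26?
195

Using Chinese Remainder Theorem:
M = 9 × 26 = 234
M1 = 26, M2 = 9
y1 = 26^(-1) mod 9 = 8
y2 = 9^(-1) mod 26 = 3
x = (6×26×8 + 13×9×3) mod 234 = 195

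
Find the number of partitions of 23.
1255

p(n) counts ways to write n as a sum of positive integers (order ignored).
Euler's pentagonal recurrence: p(k) = p(k-1) + p(k-2) - p(k-5) - p(k-7) + p(k-12) + p(k-15) - ... (offsets j(3j∓1)/2, signs ++--, p(0)=1, p(<0)=0).
DP table for k = 0..22: p(0)=1, p(1)=1, p(2)=2, p(3)=3, p(4)=5, p(5)=7, p(6)=11, p(7)=15, p(8)=22, p(9)=30, p(10)=42, p(11)=56, p(12)=77, p(13)=101, p(14)=135, p(15)=176, p(16)=231, p(17)=297, p(18)=385, p(19)=490, p(20)=627, p(21)=792, p(22)=1002.
Final step: p(23) = p(22) + p(21) - p(18) - p(16) + p(11) + p(8) - p(1)
= 1002 + 792 - 385 - 231 + 56 + 22 - 1
= 1255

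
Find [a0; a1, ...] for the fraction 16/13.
[1; 4, 3]

Euclidean algorithm steps:
16 = 1 × 13 + 3
13 = 4 × 3 + 1
3 = 3 × 1 + 0
Continued fraction: [1; 4, 3]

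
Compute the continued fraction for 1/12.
[0; 12]

Euclidean algorithm steps:
1 = 0 × 12 + 1
12 = 12 × 1 + 0
Continued fraction: [0; 12]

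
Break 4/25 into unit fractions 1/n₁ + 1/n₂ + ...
1/7 + 1/59 + 1/5163 + 1/53307975

Greedy algorithm:
4/25: ceiling(25/4) = 7, use 1/7
3/175: ceiling(175/3) = 59, use 1/59
2/10325: ceiling(10325/2) = 5163, use 1/5163
1/53307975: ceiling(53307975/1) = 53307975, use 1/53307975
Result: 4/25 = 1/7 + 1/59 + 1/5163 + 1/53307975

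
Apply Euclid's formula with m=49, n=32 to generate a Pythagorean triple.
(1377, 3136, 3425)

Euclid's formula: a = m² - n², b = 2mn, c = m² + n²
m = 49, n = 32
a = 49² - 32² = 2401 - 1024 = 1377
b = 2 × 49 × 32 = 3136
c = 49² + 32² = 2401 + 1024 = 3425
Verification: 1377² + 3136² = 1896129 + 9834496 = 11730625 = 3425² ✓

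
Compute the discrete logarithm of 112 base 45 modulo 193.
48

Baby-step giant-step with step n = ⌈√193⌉ = 14.
Baby steps 45^j mod 193 (j:value) for j=0..13: 0:1, 1:45, 2:95, 3:29, 4:147, 5:53, 6:69, 7:17, 8:186, 9:71, 10:107, 11:183, 12:129, 13:15.
Giant-step multiplier: 45^(-14) ≡ 45^(192-14) = 45^178 ≡ 191 (mod 193).
Giant steps γ_i = 112·191^i mod 193: γ_0=112, γ_1=162, γ_2=62, γ_3=69 (in table at j=6).
x = i·n + j = 3·14 + 6 = 48.
Check: 45^48 ≡ 112 (mod 193).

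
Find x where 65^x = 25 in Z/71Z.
28

Baby-step giant-step with step n = ⌈√71⌉ = 9.
Baby steps 65^j mod 71 (j:value) for j=0..8: 0:1, 1:65, 2:36, 3:68, 4:18, 5:34, 6:9, 7:17, 8:40.
Giant-step multiplier: 65^(-9) ≡ 65^(70-9) = 65^61 ≡ 21 (mod 71).
Giant steps γ_i = 25·21^i mod 71: γ_0=25, γ_1=28, γ_2=20, γ_3=65 (in table at j=1).
x = i·n + j = 3·9 + 1 = 28.
Check: 65^28 ≡ 25 (mod 71).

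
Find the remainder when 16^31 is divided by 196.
184

Repeated squaring. Binary of 31 = 11111.
16^1 ≡ 16 (mod 196); 16^2 ≡ 60 (mod 196); 16^4 ≡ 72 (mod 196); 16^8 ≡ 88 (mod 196); 16^16 ≡ 100 (mod 196)
16^31 = 16^1 × 16^2 × 16^4 × 16^8 × 16^16 ≡ 184 (mod 196)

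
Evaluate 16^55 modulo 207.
70

Repeated squaring. Binary of 55 = 110111.
16^1 ≡ 16 (mod 207); 16^2 ≡ 49 (mod 207); 16^4 ≡ 124 (mod 207); 16^8 ≡ 58 (mod 207); 16^16 ≡ 52 (mod 207); 16^32 ≡ 13 (mod 207)
16^55 = 16^1 × 16^2 × 16^4 × 16^16 × 16^32 ≡ 70 (mod 207)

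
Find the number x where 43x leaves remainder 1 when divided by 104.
75

gcd(43, 104) = 1, so the inverse exists.
Extended Euclidean algorithm on (104, 43):
104 = 2 × 43 + 18  ⟹  18 = (1)·104 + (-2)·43
43 = 2 × 18 + 7  ⟹  7 = (-2)·104 + (5)·43
18 = 2 × 7 + 4  ⟹  4 = (5)·104 + (-12)·43
7 = 1 × 4 + 3  ⟹  3 = (-7)·104 + (17)·43
4 = 1 × 3 + 1  ⟹  1 = (12)·104 + (-29)·43
So (-29)·43 ≡ 1 (mod 104), i.e. 43^(-1) ≡ -29 ≡ 75 (mod 104).
Check: 43 × 75 = 3225 ≡ 1 (mod 104)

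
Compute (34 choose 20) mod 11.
0

Using Lucas' theorem:
Write n=34 and k=20 in base 11:
n in base 11: [3, 1]
k in base 11: [1, 9]
C(34,20) mod 11 = ∏ C(n_i, k_i) mod 11
Digit binomials (mod 11): C(3,1) = 3; C(1,9) = 0 (k_i > n_i)
Product: 3 × 0 = 0 ≡ 0 (mod 11)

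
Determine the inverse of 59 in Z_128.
115

gcd(59, 128) = 1, so the inverse exists.
Extended Euclidean algorithm on (128, 59):
128 = 2 × 59 + 10  ⟹  10 = (1)·128 + (-2)·59
59 = 5 × 10 + 9  ⟹  9 = (-5)·128 + (11)·59
10 = 1 × 9 + 1  ⟹  1 = (6)·128 + (-13)·59
So (-13)·59 ≡ 1 (mod 128), i.e. 59^(-1) ≡ -13 ≡ 115 (mod 128).
Check: 59 × 115 = 6785 ≡ 1 (mod 128)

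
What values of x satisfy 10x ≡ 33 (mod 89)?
x ≡ 30 (mod 89)

gcd(10, 89) = 1, which divides 33, so solutions exist.
Find 10^(-1) mod 89 by the extended Euclidean algorithm:
89 = 8 × 10 + 9  ⟹  9 = (1)·89 + (-8)·10
10 = 1 × 9 + 1  ⟹  1 = (-1)·89 + (9)·10
So (9)·10 ≡ 1 (mod 89), i.e. 10^(-1) ≡ 9 (mod 89).
x ≡ 9 × 33 = 297 ≡ 30 (mod 89).
Check: 10 × 30 = 300 ≡ 33 (mod 89).
Unique solution: x ≡ 30 (mod 89)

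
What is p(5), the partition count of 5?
7

p(n) counts ways to write n as a sum of positive integers (order ignored).
Examples: 5; 4 + 1; 3 + 2; 3 + 1 + 1; 2 + 2 + 1; ... (7 total)
p(5) = 7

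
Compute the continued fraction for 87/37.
[2; 2, 1, 5, 2]

Euclidean algorithm steps:
87 = 2 × 37 + 13
37 = 2 × 13 + 11
13 = 1 × 11 + 2
11 = 5 × 2 + 1
2 = 2 × 1 + 0
Continued fraction: [2; 2, 1, 5, 2]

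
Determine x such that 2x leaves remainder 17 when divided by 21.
x ≡ 19 (mod 21)

gcd(2, 21) = 1, which divides 17, so solutions exist.
Find 2^(-1) mod 21 by the extended Euclidean algorithm:
21 = 10 × 2 + 1  ⟹  1 = (1)·21 + (-10)·2
So (-10)·2 ≡ 1 (mod 21), i.e. 2^(-1) ≡ -10 ≡ 11 (mod 21).
x ≡ 11 × 17 = 187 ≡ 19 (mod 21).
Check: 2 × 19 = 38 ≡ 17 (mod 21).
Unique solution: x ≡ 19 (mod 21)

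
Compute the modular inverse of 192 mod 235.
153

gcd(192, 235) = 1, so the inverse exists.
Extended Euclidean algorithm on (235, 192):
235 = 1 × 192 + 43  ⟹  43 = (1)·235 + (-1)·192
192 = 4 × 43 + 20  ⟹  20 = (-4)·235 + (5)·192
43 = 2 × 20 + 3  ⟹  3 = (9)·235 + (-11)·192
20 = 6 × 3 + 2  ⟹  2 = (-58)·235 + (71)·192
3 = 1 × 2 + 1  ⟹  1 = (67)·235 + (-82)·192
So (-82)·192 ≡ 1 (mod 235), i.e. 192^(-1) ≡ -82 ≡ 153 (mod 235).
Check: 192 × 153 = 29376 ≡ 1 (mod 235)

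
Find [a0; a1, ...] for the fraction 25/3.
[8; 3]

Euclidean algorithm steps:
25 = 8 × 3 + 1
3 = 3 × 1 + 0
Continued fraction: [8; 3]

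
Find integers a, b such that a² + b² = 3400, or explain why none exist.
6² + 58² (a=6, b=58)

Factorization: 3400 = 2^3 × 5^2 × 17
By Fermat: n is sum of two squares iff every prime p ≡ 3 (mod 4) appears to even power.
All primes ≡ 3 (mod 4) appear to even power.
Search a = 0, 1, 2, … for 3400 - a² a perfect square: first hit at a = 6: 3400 - 36 = 3364 = 58².
3400 = 6² + 58² = 36 + 3364 ✓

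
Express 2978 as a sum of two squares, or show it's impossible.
13² + 53² (a=13, b=53)

Factorization: 2978 = 2 × 1489
By Fermat: n is sum of two squares iff every prime p ≡ 3 (mod 4) appears to even power.
All primes ≡ 3 (mod 4) appear to even power.
Search a = 0, 1, 2, … for 2978 - a² a perfect square: first hit at a = 13: 2978 - 169 = 2809 = 53².
2978 = 13² + 53² = 169 + 2809 ✓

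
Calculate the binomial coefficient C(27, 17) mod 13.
0

Using Lucas' theorem:
Write n=27 and k=17 in base 13:
n in base 13: [2, 1]
k in base 13: [1, 4]
C(27,17) mod 13 = ∏ C(n_i, k_i) mod 13
Digit binomials (mod 13): C(2,1) = 2; C(1,4) = 0 (k_i > n_i)
Product: 2 × 0 = 0 ≡ 0 (mod 13)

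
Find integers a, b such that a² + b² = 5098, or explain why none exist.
43² + 57² (a=43, b=57)

Factorization: 5098 = 2 × 2549
By Fermat: n is sum of two squares iff every prime p ≡ 3 (mod 4) appears to even power.
All primes ≡ 3 (mod 4) appear to even power.
Search a = 0, 1, 2, … for 5098 - a² a perfect square: first hit at a = 43: 5098 - 1849 = 3249 = 57².
5098 = 43² + 57² = 1849 + 3249 ✓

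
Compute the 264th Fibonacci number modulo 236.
88

Matrix identity: Q^n = [[F_(n+1), F_n], [F_n, F_(n-1)]] with Q = [[1,1],[1,0]].
n = 264 = 100001000₂. Square-and-multiply, entries mod 236:
Q^1 = [[1,1],[1,0]]
Q^2 = (Q^1)² = [[2,1],[1,1]]
Q^4 = (Q^2)² = [[5,3],[3,2]]
Q^8 = (Q^4)² = [[34,21],[21,13]]
Q^16 = (Q^8)² = [[181,43],[43,138]]
Q^33 = (Q^16)²·Q = [[183,154],[154,29]]
Q^66 = (Q^33)² = [[93,80],[80,13]]
Q^132 = (Q^66)² = [[181,220],[220,197]]
Q^264 = (Q^132)² = [[213,88],[88,125]]
F_264 mod 236 = Q^264[0][1] = 88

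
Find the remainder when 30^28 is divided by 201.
171

Repeated squaring. Binary of 28 = 11100.
30^1 ≡ 30 (mod 201); 30^2 ≡ 96 (mod 201); 30^4 ≡ 171 (mod 201); 30^8 ≡ 96 (mod 201); 30^16 ≡ 171 (mod 201)
30^28 = 30^4 × 30^8 × 30^16 ≡ 171 (mod 201)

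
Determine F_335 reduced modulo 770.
225

Matrix identity: Q^n = [[F_(n+1), F_n], [F_n, F_(n-1)]] with Q = [[1,1],[1,0]].
n = 335 = 101001111₂. Square-and-multiply, entries mod 770:
Q^1 = [[1,1],[1,0]]
Q^2 = (Q^1)² = [[2,1],[1,1]]
Q^5 = (Q^2)²·Q = [[8,5],[5,3]]
Q^10 = (Q^5)² = [[89,55],[55,34]]
Q^20 = (Q^10)² = [[166,605],[605,331]]
Q^41 = (Q^20)²·Q = [[496,111],[111,385]]
Q^83 = (Q^41)²·Q = [[388,387],[387,1]]
Q^167 = (Q^83)²·Q = [[406,13],[13,393]]
Q^335 = (Q^167)²·Q = [[602,225],[225,377]]
F_335 mod 770 = Q^335[0][1] = 225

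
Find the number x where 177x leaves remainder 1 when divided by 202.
105

gcd(177, 202) = 1, so the inverse exists.
Extended Euclidean algorithm on (202, 177):
202 = 1 × 177 + 25  ⟹  25 = (1)·202 + (-1)·177
177 = 7 × 25 + 2  ⟹  2 = (-7)·202 + (8)·177
25 = 12 × 2 + 1  ⟹  1 = (85)·202 + (-97)·177
So (-97)·177 ≡ 1 (mod 202), i.e. 177^(-1) ≡ -97 ≡ 105 (mod 202).
Check: 177 × 105 = 18585 ≡ 1 (mod 202)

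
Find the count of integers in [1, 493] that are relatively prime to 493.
448

493 = 17 × 29
φ(n) = n × ∏(1 - 1/p) for each prime p dividing n
φ(493) = 493 × (1 - 1/17) × (1 - 1/29) = 448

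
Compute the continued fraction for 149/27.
[5; 1, 1, 13]

Euclidean algorithm steps:
149 = 5 × 27 + 14
27 = 1 × 14 + 13
14 = 1 × 13 + 1
13 = 13 × 1 + 0
Continued fraction: [5; 1, 1, 13]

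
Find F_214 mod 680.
407

Matrix identity: Q^n = [[F_(n+1), F_n], [F_n, F_(n-1)]] with Q = [[1,1],[1,0]].
n = 214 = 11010110₂. Square-and-multiply, entries mod 680:
Q^1 = [[1,1],[1,0]]
Q^3 = (Q^1)²·Q = [[3,2],[2,1]]
Q^6 = (Q^3)² = [[13,8],[8,5]]
Q^13 = (Q^6)²·Q = [[377,233],[233,144]]
Q^26 = (Q^13)² = [[578,353],[353,225]]
Q^53 = (Q^26)²·Q = [[272,373],[373,579]]
Q^107 = (Q^53)²·Q = [[136,273],[273,543]]
Q^214 = (Q^107)² = [[545,407],[407,138]]
F_214 mod 680 = Q^214[0][1] = 407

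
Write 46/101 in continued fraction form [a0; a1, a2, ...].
[0; 2, 5, 9]

Euclidean algorithm steps:
46 = 0 × 101 + 46
101 = 2 × 46 + 9
46 = 5 × 9 + 1
9 = 9 × 1 + 0
Continued fraction: [0; 2, 5, 9]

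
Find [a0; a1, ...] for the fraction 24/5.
[4; 1, 4]

Euclidean algorithm steps:
24 = 4 × 5 + 4
5 = 1 × 4 + 1
4 = 4 × 1 + 0
Continued fraction: [4; 1, 4]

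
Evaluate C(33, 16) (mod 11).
0

Using Lucas' theorem:
Write n=33 and k=16 in base 11:
n in base 11: [3, 0]
k in base 11: [1, 5]
C(33,16) mod 11 = ∏ C(n_i, k_i) mod 11
Digit binomials (mod 11): C(3,1) = 3; C(0,5) = 0 (k_i > n_i)
Product: 3 × 0 = 0 ≡ 0 (mod 11)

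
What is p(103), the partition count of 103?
271248950

p(n) counts ways to write n as a sum of positive integers (order ignored).
Euler's pentagonal recurrence: p(k) = p(k-1) + p(k-2) - p(k-5) - p(k-7) + p(k-12) + p(k-15) - ... (offsets j(3j∓1)/2, signs ++--, p(0)=1, p(<0)=0).
DP table for k = 0..102: p(0)=1, p(1)=1, p(2)=2, p(3)=3, p(4)=5, p(5)=7, p(6)=11, p(7)=15, p(8)=22, p(9)=30, p(10)=42, p(11)=56, p(12)=77, p(13)=101, p(14)=135, p(15)=176, p(16)=231, p(17)=297, p(18)=385, p(19)=490, p(20)=627, p(21)=792, p(22)=1002, p(23)=1255, p(24)=1575, p(25)=1958, p(26)=2436, p(27)=3010, p(28)=3718, p(29)=4565, p(30)=5604, p(31)=6842, p(32)=8349, p(33)=10143, p(34)=12310, p(35)=14883, p(36)=17977, p(37)=21637, p(38)=26015, p(39)=31185, p(40)=37338, p(41)=44583, p(42)=53174, p(43)=63261, p(44)=75175, p(45)=89134, p(46)=105558, p(47)=124754, p(48)=147273, p(49)=173525, p(50)=204226, p(51)=239943, p(52)=281589, p(53)=329931, p(54)=386155, p(55)=451276, p(56)=526823, p(57)=614154, p(58)=715220, p(59)=831820, p(60)=966467, p(61)=1121505, p(62)=1300156, p(63)=1505499, p(64)=1741630, p(65)=2012558, p(66)=2323520, p(67)=2679689, p(68)=3087735, p(69)=3554345, p(70)=4087968, p(71)=4697205, p(72)=5392783, p(73)=6185689, p(74)=7089500, p(75)=8118264, p(76)=9289091, p(77)=10619863, p(78)=12132164, p(79)=13848650, p(80)=15796476, p(81)=18004327, p(82)=20506255, p(83)=23338469, p(84)=26543660, p(85)=30167357, p(86)=34262962, p(87)=38887673, p(88)=44108109, p(89)=49995925, p(90)=56634173, p(91)=64112359, p(92)=72533807, p(93)=82010177, p(94)=92669720, p(95)=104651419, p(96)=118114304, p(97)=133230930, p(98)=150198136, p(99)=169229875, p(100)=190569292, p(101)=214481126, p(102)=241265379.
Final step: p(103) = p(102) + p(101) - p(98) - p(96) + p(91) + p(88) - p(81) - p(77) + p(68) + p(63) - p(52) - p(46) + p(33) + p(26) - p(11) - p(3)
= 241265379 + 214481126 - 150198136 - 118114304 + 64112359 + 44108109 - 18004327 - 10619863 + 3087735 + 1505499 - 281589 - 105558 + 10143 + 2436 - 56 - 3
= 271248950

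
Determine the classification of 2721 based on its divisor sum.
deficient

Proper divisors of 2721: sum = 1 + 3 + 907 = 911
Since 911 < 2721, 2721 is deficient.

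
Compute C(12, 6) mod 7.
0

Using Lucas' theorem:
Write n=12 and k=6 in base 7:
n in base 7: [1, 5]
k in base 7: [0, 6]
C(12,6) mod 7 = ∏ C(n_i, k_i) mod 7
Digit binomials (mod 7): C(1,0) = 1; C(5,6) = 0 (k_i > n_i)
Product: 1 × 0 = 0 ≡ 0 (mod 7)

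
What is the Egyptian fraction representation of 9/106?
1/12 + 1/636

Greedy algorithm:
9/106: ceiling(106/9) = 12, use 1/12
1/636: ceiling(636/1) = 636, use 1/636
Result: 9/106 = 1/12 + 1/636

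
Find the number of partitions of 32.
8349

p(n) counts ways to write n as a sum of positive integers (order ignored).
Euler's pentagonal recurrence: p(k) = p(k-1) + p(k-2) - p(k-5) - p(k-7) + p(k-12) + p(k-15) - ... (offsets j(3j∓1)/2, signs ++--, p(0)=1, p(<0)=0).
DP table for k = 0..31: p(0)=1, p(1)=1, p(2)=2, p(3)=3, p(4)=5, p(5)=7, p(6)=11, p(7)=15, p(8)=22, p(9)=30, p(10)=42, p(11)=56, p(12)=77, p(13)=101, p(14)=135, p(15)=176, p(16)=231, p(17)=297, p(18)=385, p(19)=490, p(20)=627, p(21)=792, p(22)=1002, p(23)=1255, p(24)=1575, p(25)=1958, p(26)=2436, p(27)=3010, p(28)=3718, p(29)=4565, p(30)=5604, p(31)=6842.
Final step: p(32) = p(31) + p(30) - p(27) - p(25) + p(20) + p(17) - p(10) - p(6)
= 6842 + 5604 - 3010 - 1958 + 627 + 297 - 42 - 11
= 8349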